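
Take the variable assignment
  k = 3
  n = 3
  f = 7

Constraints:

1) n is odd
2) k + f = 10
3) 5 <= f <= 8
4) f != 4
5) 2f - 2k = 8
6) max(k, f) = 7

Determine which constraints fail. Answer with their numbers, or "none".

Yes — all constraints hold.

1) n = 3 is odd — holds.
2) k + f = 3 + 7 = 10 — holds.
3) f = 7 lies in [5, 8] — holds.
4) f = 7, and 7 ≠ 4 — holds.
5) 2f - 2k = 2(7) - 2(3) = 8 — holds.
6) max(3, 7) = 7 — holds.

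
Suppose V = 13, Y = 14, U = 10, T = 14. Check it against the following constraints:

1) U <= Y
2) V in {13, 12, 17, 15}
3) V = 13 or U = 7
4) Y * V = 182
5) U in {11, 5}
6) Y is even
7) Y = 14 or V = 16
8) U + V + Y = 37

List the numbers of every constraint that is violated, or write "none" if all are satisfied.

1) U = 10, Y = 14; 10 ≤ 14 — holds.
2) V = 13 is in {13, 12, 17, 15} — holds.
3) V = 13 = 13 (first disjunct) — holds.
4) Y * V = 14 * 13 = 182 — holds.
5) U = 10 is not in {11, 5} — fails.
6) Y = 14 is even — holds.
7) Y = 14 = 14 (first disjunct) — holds.
8) U + V + Y = 10 + 13 + 14 = 37 — holds.

Constraint 5 does not hold.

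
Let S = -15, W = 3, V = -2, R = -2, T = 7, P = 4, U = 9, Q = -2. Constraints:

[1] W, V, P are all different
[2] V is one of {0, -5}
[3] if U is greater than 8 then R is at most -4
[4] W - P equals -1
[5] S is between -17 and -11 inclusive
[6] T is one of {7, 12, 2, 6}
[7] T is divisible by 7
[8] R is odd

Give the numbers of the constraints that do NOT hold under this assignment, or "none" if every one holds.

Constraints 2, 3, and 8 are violated.

[1] values 3, -2, 4 are pairwise distinct  ✓
[2] V = -2 is not in {0, -5}  ✗
[3] U = 9 > 8, so we need R ≤ -4; but R = -2 > -4  ✗
[4] W - P = 3 - 4 = -1  ✓
[5] S = -15 lies in [-17, -11]  ✓
[6] T = 7 is in {7, 12, 2, 6}  ✓
[7] 7 / 7 = 1, so 7 divides 7  ✓
[8] R = -2 is even  ✗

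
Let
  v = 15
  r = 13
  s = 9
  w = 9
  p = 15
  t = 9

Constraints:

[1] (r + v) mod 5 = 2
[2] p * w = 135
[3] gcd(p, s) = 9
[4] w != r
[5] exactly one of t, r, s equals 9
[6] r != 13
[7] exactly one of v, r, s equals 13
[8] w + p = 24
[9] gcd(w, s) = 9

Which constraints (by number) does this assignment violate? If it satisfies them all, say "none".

Constraints 1, 3, 5, and 6 do not hold.

[1] r + v = 28; 28 mod 5 = 3, not 2 — does not hold.
[2] p * w = 15 * 9 = 135 — holds.
[3] gcd(15, 9) = 3, not 9 — does not hold.
[4] w = 9, r = 13; distinct — holds.
[5] t=9, r=13, s=9; 2 of them equal 9, not exactly one — does not hold.
[6] r = 13, but 13 is required to differ — does not hold.
[7] v=15, r=13, s=9; 1 of them equals 13 — holds.
[8] w + p = 9 + 15 = 24 — holds.
[9] gcd(9, 9) = 9 — holds.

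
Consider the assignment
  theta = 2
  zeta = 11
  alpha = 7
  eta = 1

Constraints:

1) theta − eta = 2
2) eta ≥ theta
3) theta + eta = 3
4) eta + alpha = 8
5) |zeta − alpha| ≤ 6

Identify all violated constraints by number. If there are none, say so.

No — constraints 1 and 2 are not satisfied.

1) theta − eta = 2 − 1 = 1, not 2  FAIL
2) eta = 1, theta = 2; 1 < 2 (want ≥)  FAIL
3) theta + eta = 2 + 1 = 3  OK
4) eta + alpha = 1 + 7 = 8  OK
5) |11 − 7| = 4; 4 ≤ 6  OK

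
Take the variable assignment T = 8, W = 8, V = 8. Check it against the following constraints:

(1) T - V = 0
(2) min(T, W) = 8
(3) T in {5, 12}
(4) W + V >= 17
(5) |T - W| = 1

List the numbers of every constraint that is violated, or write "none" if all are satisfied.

(1) T - V = 8 - 8 = 0  ✔
(2) min(8, 8) = 8  ✔
(3) T = 8 is not in {5, 12}  ✘
(4) W + V = 8 + 8 = 16; 16 < 17, bound 17 not met  ✘
(5) |8 - 8| = 0, not 1  ✘

Violated: 3, 4, 5.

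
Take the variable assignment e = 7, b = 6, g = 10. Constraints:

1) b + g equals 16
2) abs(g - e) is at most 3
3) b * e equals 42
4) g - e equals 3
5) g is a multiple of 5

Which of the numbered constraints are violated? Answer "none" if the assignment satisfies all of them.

Yes — all constraints hold.

1) b + g = 6 + 10 = 16 — holds.
2) abs(10 - 7) = 3; 3 ≤ 3 — holds.
3) b * e = 6 * 7 = 42 — holds.
4) g - e = 10 - 7 = 3 — holds.
5) 10 / 5 = 2, so 5 divides 10 — holds.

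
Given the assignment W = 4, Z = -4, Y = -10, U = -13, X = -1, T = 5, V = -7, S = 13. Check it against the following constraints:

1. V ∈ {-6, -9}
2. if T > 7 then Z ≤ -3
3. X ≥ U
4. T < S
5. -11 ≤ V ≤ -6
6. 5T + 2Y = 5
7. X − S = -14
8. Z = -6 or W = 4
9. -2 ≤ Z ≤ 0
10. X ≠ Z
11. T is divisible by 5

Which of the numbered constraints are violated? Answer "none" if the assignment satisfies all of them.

1. V = -7 is not in {-6, -9}  ✗
2. T = 5, not > 7; antecedent false, conditional vacuously true  ✓
3. X = -1, U = -13; -1 ≥ -13  ✓
4. T = 5, S = 13; 5 < 13  ✓
5. V = -7 lies in [-11, -6]  ✓
6. 5T + 2Y = 5(5) + 2(-10) = 5  ✓
7. X − S = -1 − 13 = -14  ✓
8. Z = -4 ≠ -6, but W = 4 = 4 (second disjunct)  ✓
9. Z = -4 is outside [-2, 0]  ✗
10. X = -1, Z = -4; distinct  ✓
11. 5 / 5 = 1, so 5 divides 5  ✓

Constraints 1 and 9 do not hold.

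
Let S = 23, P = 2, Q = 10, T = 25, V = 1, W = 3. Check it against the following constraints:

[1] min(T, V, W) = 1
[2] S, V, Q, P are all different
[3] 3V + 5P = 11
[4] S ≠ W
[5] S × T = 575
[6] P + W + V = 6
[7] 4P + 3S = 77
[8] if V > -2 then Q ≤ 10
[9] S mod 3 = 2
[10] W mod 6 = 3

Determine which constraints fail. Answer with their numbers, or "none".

No — constraint 3 is not satisfied.

[1] min(25, 1, 3) = 1  true
[2] values 23, 1, 10, 2 are pairwise distinct  true
[3] 3V + 5P = 3(1) + 5(2) = 13, not 11  false
[4] S = 23, W = 3; distinct  true
[5] S × T = 23 × 25 = 575  true
[6] P + W + V = 2 + 3 + 1 = 6  true
[7] 4P + 3S = 4(2) + 3(23) = 77  true
[8] V = 1 > -2, so we need Q ≤ 10; Q = 10 ≤ 10  true
[9] 23 mod 3 = 2  true
[10] 3 mod 6 = 3  true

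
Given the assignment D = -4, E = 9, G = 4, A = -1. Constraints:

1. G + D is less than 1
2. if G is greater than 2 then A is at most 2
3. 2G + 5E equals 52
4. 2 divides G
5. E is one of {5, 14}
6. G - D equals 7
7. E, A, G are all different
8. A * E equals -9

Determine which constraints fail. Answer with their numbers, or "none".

1. G + D = 4 + (-4) = 0; 0 < 1  OK
2. G = 4 > 2, so we need A ≤ 2; A = -1 ≤ 2  OK
3. 2G + 5E = 2(4) + 5(9) = 53, not 52  FAIL
4. 4 / 2 = 2, so 2 divides 4  OK
5. E = 9 is not in {5, 14}  FAIL
6. G - D = 4 - (-4) = 8, not 7  FAIL
7. values 9, -1, 4 are pairwise distinct  OK
8. A * E = -1 * 9 = -9  OK

No — constraints 3, 5, and 6 are not satisfied.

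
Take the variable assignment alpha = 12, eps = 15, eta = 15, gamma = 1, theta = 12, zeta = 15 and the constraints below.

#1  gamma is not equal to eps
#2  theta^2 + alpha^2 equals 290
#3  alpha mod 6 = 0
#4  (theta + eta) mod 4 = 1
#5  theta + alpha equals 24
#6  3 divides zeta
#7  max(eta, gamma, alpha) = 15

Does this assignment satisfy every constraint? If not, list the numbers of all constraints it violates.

No — constraints 2, 4 are not satisfied.

#1 gamma = 1, eps = 15; distinct  yes
#2 theta^2 + alpha^2 = 12^2 + 12^2 = 144 + 144 = 288, not 290  no
#3 12 mod 6 = 0  yes
#4 theta + eta = 27; 27 mod 4 = 3, not 1  no
#5 theta + alpha = 12 + 12 = 24  yes
#6 15 / 3 = 5, so 3 divides 15  yes
#7 max(15, 1, 12) = 15  yes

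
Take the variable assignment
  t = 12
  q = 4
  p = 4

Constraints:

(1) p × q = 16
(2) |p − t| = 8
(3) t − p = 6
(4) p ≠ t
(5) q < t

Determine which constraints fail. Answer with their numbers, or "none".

Constraint 3 does not hold.

(1) p × q = 4 × 4 = 16 — satisfied.
(2) |4 − 12| = 8 — satisfied.
(3) t − p = 12 − 4 = 8, not 6 — violated.
(4) p = 4, t = 12; distinct — satisfied.
(5) q = 4, t = 12; 4 < 12 — satisfied.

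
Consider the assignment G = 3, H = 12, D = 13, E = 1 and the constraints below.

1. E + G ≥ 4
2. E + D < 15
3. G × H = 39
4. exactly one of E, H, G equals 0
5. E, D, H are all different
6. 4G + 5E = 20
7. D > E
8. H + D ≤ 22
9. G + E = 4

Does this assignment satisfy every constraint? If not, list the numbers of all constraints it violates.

1. E + G = 1 + 3 = 4; 4 ≥ 4 — satisfied.
2. E + D = 1 + 13 = 14; 14 < 15 — satisfied.
3. G × H = 3 × 12 = 36, not 39 — violated.
4. E=1, H=12, G=3; 0 of them equal 0, not exactly one — violated.
5. values 1, 13, 12 are pairwise distinct — satisfied.
6. 4G + 5E = 4(3) + 5(1) = 17, not 20 — violated.
7. D = 13, E = 1; 13 > 1 — satisfied.
8. H + D = 12 + 13 = 25; 25 > 22, bound 22 not met — violated.
9. G + E = 3 + 1 = 4 — satisfied.

Constraints 3, 4, 6, and 8 do not hold.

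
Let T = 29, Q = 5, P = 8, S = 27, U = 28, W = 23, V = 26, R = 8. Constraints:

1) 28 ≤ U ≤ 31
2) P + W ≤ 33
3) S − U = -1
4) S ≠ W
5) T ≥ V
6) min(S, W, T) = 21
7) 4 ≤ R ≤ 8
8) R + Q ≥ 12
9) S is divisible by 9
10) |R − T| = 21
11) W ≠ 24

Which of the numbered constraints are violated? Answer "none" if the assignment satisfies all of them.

Constraint 6 does not hold.

1) U = 28 lies in [28, 31] — holds.
2) P + W = 8 + 23 = 31; 31 ≤ 33 — holds.
3) S − U = 27 − 28 = -1 — holds.
4) S = 27, W = 23; distinct — holds.
5) T = 29, V = 26; 29 ≥ 26 — holds.
6) min(27, 23, 29) = 23, not 21 — does not hold.
7) R = 8 lies in [4, 8] — holds.
8) R + Q = 8 + 5 = 13; 13 ≥ 12 — holds.
9) 27 / 9 = 3, so 9 divides 27 — holds.
10) |8 − 29| = 21 — holds.
11) W = 23, and 23 ≠ 24 — holds.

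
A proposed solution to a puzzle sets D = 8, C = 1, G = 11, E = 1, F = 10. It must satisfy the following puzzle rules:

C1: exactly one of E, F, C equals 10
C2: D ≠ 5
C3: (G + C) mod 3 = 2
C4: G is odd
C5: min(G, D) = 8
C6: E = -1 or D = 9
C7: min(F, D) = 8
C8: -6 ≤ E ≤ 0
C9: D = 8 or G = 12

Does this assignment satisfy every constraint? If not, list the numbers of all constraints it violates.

C1: E=1, F=10, C=1; 1 of them equals 10 — OK.
C2: D = 8, and 8 ≠ 5 — OK.
C3: G + C = 12; 12 mod 3 = 0, not 2 — violated.
C4: G = 11 is odd — OK.
C5: min(11, 8) = 8 — OK.
C6: E = 1 ≠ -1 and D = 8 ≠ 9; both disjuncts false — violated.
C7: min(10, 8) = 8 — OK.
C8: E = 1 is outside [-6, 0] — violated.
C9: D = 8 = 8 (first disjunct) — OK.

The assignment fails constraints 3, 6, and 8.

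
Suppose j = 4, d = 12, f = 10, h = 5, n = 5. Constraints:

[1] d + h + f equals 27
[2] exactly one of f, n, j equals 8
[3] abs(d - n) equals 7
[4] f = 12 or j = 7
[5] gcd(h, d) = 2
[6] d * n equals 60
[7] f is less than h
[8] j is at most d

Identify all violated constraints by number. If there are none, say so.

Violated: 2, 4, 5, 7.

[1] d + h + f = 12 + 5 + 10 = 27 — satisfied.
[2] f=10, n=5, j=4; 0 of them equal 8, not exactly one — violated.
[3] abs(12 - 5) = 7 — satisfied.
[4] f = 10 ≠ 12 and j = 4 ≠ 7; both disjuncts false — violated.
[5] gcd(5, 12) = 1, not 2 — violated.
[6] d * n = 12 * 5 = 60 — satisfied.
[7] f = 10, h = 5; 10 ≥ 5 (want <) — violated.
[8] j = 4, d = 12; 4 ≤ 12 — satisfied.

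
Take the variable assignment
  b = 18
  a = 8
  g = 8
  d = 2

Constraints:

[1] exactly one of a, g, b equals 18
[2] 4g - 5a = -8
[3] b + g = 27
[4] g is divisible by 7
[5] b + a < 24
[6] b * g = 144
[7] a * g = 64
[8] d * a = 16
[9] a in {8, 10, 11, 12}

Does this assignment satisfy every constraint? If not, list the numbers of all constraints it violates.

No — constraints 3, 4, and 5 are not satisfied.

[1] a=8, g=8, b=18; 1 of them equals 18  ✔
[2] 4g - 5a = 4(8) - 5(8) = -8  ✔
[3] b + g = 18 + 8 = 26, not 27  ✘
[4] 8 = 7*1 + 1, so 7 does not divide 8  ✘
[5] b + a = 18 + 8 = 26; 26 ≥ 24, bound 24 not met  ✘
[6] b * g = 18 * 8 = 144  ✔
[7] a * g = 8 * 8 = 64  ✔
[8] d * a = 2 * 8 = 16  ✔
[9] a = 8 is in {8, 10, 11, 12}  ✔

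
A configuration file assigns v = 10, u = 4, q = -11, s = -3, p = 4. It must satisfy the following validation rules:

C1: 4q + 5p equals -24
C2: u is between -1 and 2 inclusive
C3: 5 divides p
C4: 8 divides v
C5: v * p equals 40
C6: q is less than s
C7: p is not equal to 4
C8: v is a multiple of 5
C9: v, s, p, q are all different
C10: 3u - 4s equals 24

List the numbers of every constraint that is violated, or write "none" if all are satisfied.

Violated: 2, 3, 4, 7.

C1: 4q + 5p = 4(-11) + 5(4) = -24 — satisfied.
C2: u = 4 is outside [-1, 2] — violated.
C3: 4 = 5*0 + 4, so 5 does not divide 4 — violated.
C4: 10 = 8*1 + 2, so 8 does not divide 10 — violated.
C5: v * p = 10 * 4 = 40 — satisfied.
C6: q = -11, s = -3; -11 < -3 — satisfied.
C7: p = 4, but 4 is required to differ — violated.
C8: 10 / 5 = 2, so 5 divides 10 — satisfied.
C9: values 10, -3, 4, -11 are pairwise distinct — satisfied.
C10: 3u - 4s = 3(4) - 4(-3) = 24 — satisfied.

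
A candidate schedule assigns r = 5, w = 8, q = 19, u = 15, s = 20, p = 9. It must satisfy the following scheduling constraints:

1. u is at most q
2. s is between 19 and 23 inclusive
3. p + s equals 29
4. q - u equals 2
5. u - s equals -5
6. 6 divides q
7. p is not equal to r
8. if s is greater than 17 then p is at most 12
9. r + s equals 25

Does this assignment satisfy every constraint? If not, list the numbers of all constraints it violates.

1. u = 15, q = 19; 15 ≤ 19 — OK.
2. s = 20 lies in [19, 23] — OK.
3. p + s = 9 + 20 = 29 — OK.
4. q - u = 19 - 15 = 4, not 2 — violated.
5. u - s = 15 - 20 = -5 — OK.
6. 19 = 6*3 + 1, so 6 does not divide 19 — violated.
7. p = 9, r = 5; distinct — OK.
8. s = 20 > 17, so we need p ≤ 12; p = 9 ≤ 12 — OK.
9. r + s = 5 + 20 = 25 — OK.

No — constraints 4 and 6 are not satisfied.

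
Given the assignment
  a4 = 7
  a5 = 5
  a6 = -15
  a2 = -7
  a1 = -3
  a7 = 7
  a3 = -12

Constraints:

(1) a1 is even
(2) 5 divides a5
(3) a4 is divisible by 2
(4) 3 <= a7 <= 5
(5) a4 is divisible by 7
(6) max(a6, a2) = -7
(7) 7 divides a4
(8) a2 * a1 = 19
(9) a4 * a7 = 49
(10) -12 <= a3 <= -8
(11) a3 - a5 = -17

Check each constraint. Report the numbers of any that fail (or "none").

(1) a1 = -3 is odd — violated.
(2) 5 / 5 = 1, so 5 divides 5 — OK.
(3) 7 = 2*3 + 1, so 2 does not divide 7 — violated.
(4) a7 = 7 is outside [3, 5] — violated.
(5) 7 / 7 = 1, so 7 divides 7 — OK.
(6) max(-15, -7) = -7 — OK.
(7) 7 / 7 = 1, so 7 divides 7 — OK.
(8) a2 * a1 = -7 * (-3) = 21, not 19 — violated.
(9) a4 * a7 = 7 * 7 = 49 — OK.
(10) a3 = -12 lies in [-12, -8] — OK.
(11) a3 - a5 = -12 - 5 = -17 — OK.

Constraints 1, 3, 4, 8 are violated.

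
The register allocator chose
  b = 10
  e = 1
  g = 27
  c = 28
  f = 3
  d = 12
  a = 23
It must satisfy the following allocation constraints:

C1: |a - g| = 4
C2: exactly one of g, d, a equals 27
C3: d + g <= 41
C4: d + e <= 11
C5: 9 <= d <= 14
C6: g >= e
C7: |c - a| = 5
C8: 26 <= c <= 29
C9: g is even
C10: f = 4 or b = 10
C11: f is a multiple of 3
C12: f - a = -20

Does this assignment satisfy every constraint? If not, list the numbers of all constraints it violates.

Constraints 4 and 9 do not hold.

C1: |23 - 27| = 4  holds
C2: g=27, d=12, a=23; 1 of them equals 27  holds
C3: d + g = 12 + 27 = 39; 39 ≤ 41  holds
C4: d + e = 12 + 1 = 13; 13 > 11, bound 11 not met  fails
C5: d = 12 lies in [9, 14]  holds
C6: g = 27, e = 1; 27 ≥ 1  holds
C7: |28 - 23| = 5  holds
C8: c = 28 lies in [26, 29]  holds
C9: g = 27 is odd  fails
C10: f = 3 ≠ 4, but b = 10 = 10 (second disjunct)  holds
C11: 3 / 3 = 1, so 3 divides 3  holds
C12: f - a = 3 - 23 = -20  holds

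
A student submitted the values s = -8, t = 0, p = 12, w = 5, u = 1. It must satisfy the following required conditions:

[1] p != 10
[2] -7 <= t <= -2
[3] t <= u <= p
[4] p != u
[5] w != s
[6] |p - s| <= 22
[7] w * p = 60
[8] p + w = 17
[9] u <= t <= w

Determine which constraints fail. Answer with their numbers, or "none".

The assignment fails constraints 2 and 9.

[1] p = 12, and 12 ≠ 10  ✓
[2] t = 0 is outside [-7, -2]  ✗
[3] values 0 <= 1 <= 12  ✓
[4] p = 12, u = 1; distinct  ✓
[5] w = 5, s = -8; distinct  ✓
[6] |12 - (-8)| = 20; 20 ≤ 22  ✓
[7] w * p = 5 * 12 = 60  ✓
[8] p + w = 12 + 5 = 17  ✓
[9] values 1, 0, 5; u = 1 is not <= t = 0  ✗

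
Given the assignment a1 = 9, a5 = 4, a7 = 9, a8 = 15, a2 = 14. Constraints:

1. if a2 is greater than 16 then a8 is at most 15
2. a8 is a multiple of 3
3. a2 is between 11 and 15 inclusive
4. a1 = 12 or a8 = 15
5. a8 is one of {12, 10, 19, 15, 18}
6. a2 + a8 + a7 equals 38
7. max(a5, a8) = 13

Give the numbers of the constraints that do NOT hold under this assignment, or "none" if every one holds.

1. a2 = 14, not > 16; antecedent false, conditional vacuously true — satisfied.
2. 15 / 3 = 5, so 3 divides 15 — satisfied.
3. a2 = 14 lies in [11, 15] — satisfied.
4. a1 = 9 ≠ 12, but a8 = 15 = 15 (second disjunct) — satisfied.
5. a8 = 15 is in {12, 10, 19, 15, 18} — satisfied.
6. a2 + a8 + a7 = 14 + 15 + 9 = 38 — satisfied.
7. max(4, 15) = 15, not 13 — violated.

Constraint 7 is violated.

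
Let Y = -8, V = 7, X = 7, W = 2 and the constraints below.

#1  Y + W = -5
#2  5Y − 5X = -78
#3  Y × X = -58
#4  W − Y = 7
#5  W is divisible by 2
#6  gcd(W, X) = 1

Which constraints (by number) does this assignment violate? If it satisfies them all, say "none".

#1 Y + W = -8 + 2 = -6, not -5 — violated.
#2 5Y − 5X = 5(-8) − 5(7) = -75, not -78 — violated.
#3 Y × X = -8 × 7 = -56, not -58 — violated.
#4 W − Y = 2 − (-8) = 10, not 7 — violated.
#5 2 / 2 = 1, so 2 divides 2 — satisfied.
#6 gcd(2, 7) = 1 — satisfied.

Violated: 1, 2, 3, 4.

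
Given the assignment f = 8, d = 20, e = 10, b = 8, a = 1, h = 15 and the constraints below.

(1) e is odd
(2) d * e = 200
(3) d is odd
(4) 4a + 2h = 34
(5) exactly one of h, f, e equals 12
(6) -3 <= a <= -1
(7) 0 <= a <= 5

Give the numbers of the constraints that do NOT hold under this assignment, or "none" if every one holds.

The assignment fails constraints 1, 3, 5, 6.

(1) e = 10 is even — violated.
(2) d * e = 20 * 10 = 200 — OK.
(3) d = 20 is even — violated.
(4) 4a + 2h = 4(1) + 2(15) = 34 — OK.
(5) h=15, f=8, e=10; 0 of them equal 12, not exactly one — violated.
(6) a = 1 is outside [-3, -1] — violated.
(7) a = 1 lies in [0, 5] — OK.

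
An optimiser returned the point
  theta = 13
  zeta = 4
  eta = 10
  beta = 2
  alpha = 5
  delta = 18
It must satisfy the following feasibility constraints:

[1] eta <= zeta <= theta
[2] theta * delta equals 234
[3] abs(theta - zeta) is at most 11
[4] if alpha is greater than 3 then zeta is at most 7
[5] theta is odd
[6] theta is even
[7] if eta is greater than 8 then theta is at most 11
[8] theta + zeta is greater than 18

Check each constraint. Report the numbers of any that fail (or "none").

Constraints 1, 6, 7, and 8 do not hold.

[1] values 10, 4, 13; eta = 10 is not <= zeta = 4 — violated.
[2] theta * delta = 13 * 18 = 234 — satisfied.
[3] abs(13 - 4) = 9; 9 ≤ 11 — satisfied.
[4] alpha = 5 > 3, so we need zeta ≤ 7; zeta = 4 ≤ 7 — satisfied.
[5] theta = 13 is odd — satisfied.
[6] theta = 13 is odd — violated.
[7] eta = 10 > 8, so we need theta ≤ 11; but theta = 13 > 11 — violated.
[8] theta + zeta = 13 + 4 = 17; 17 ≤ 18, bound 18 not met — violated.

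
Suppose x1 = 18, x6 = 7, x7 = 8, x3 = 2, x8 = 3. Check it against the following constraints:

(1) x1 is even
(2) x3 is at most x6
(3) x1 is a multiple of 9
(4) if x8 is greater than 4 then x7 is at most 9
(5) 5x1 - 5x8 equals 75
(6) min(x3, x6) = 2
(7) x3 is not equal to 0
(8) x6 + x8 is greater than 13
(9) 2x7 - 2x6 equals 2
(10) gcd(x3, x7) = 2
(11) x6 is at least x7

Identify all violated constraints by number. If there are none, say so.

Violated: 8 and 11.

(1) x1 = 18 is even  OK
(2) x3 = 2, x6 = 7; 2 ≤ 7  OK
(3) 18 / 9 = 2, so 9 divides 18  OK
(4) x8 = 3, not > 4; antecedent false, conditional vacuously true  OK
(5) 5x1 - 5x8 = 5(18) - 5(3) = 75  OK
(6) min(2, 7) = 2  OK
(7) x3 = 2, and 2 ≠ 0  OK
(8) x6 + x8 = 7 + 3 = 10; 10 ≤ 13, bound 13 not met  FAIL
(9) 2x7 - 2x6 = 2(8) - 2(7) = 2  OK
(10) gcd(2, 8) = 2  OK
(11) x6 = 7, x7 = 8; 7 < 8 (want ≥)  FAIL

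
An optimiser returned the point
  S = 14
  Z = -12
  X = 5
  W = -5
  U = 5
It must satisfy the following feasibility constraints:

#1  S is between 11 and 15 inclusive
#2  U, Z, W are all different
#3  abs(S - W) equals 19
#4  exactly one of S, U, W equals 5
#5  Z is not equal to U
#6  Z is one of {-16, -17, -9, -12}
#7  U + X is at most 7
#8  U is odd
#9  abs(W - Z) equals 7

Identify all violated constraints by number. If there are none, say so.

No — constraint 7 is not satisfied.

#1 S = 14 lies in [11, 15] — holds.
#2 values 5, -12, -5 are pairwise distinct — holds.
#3 abs(14 - (-5)) = 19 — holds.
#4 S=14, U=5, W=-5; 1 of them equals 5 — holds.
#5 Z = -12, U = 5; distinct — holds.
#6 Z = -12 is in {-16, -17, -9, -12} — holds.
#7 U + X = 5 + 5 = 10; 10 > 7, bound 7 not met — fails.
#8 U = 5 is odd — holds.
#9 abs(-5 - (-12)) = 7 — holds.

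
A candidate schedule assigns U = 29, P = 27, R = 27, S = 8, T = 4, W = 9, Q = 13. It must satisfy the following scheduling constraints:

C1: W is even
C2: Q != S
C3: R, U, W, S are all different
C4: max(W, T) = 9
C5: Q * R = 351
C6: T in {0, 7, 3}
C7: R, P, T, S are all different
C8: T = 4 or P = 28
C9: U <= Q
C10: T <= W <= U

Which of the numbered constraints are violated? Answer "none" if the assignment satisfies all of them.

The assignment fails constraints 1, 6, 7, and 9.

C1: W = 9 is odd — does not hold.
C2: Q = 13, S = 8; distinct — holds.
C3: values 27, 29, 9, 8 are pairwise distinct — holds.
C4: max(9, 4) = 9 — holds.
C5: Q * R = 13 * 27 = 351 — holds.
C6: T = 4 is not in {0, 7, 3} — does not hold.
C7: R = P = 27, not all different — does not hold.
C8: T = 4 = 4 (first disjunct) — holds.
C9: U = 29, Q = 13; 29 > 13 (want ≤) — does not hold.
C10: values 4 <= 9 <= 29 — holds.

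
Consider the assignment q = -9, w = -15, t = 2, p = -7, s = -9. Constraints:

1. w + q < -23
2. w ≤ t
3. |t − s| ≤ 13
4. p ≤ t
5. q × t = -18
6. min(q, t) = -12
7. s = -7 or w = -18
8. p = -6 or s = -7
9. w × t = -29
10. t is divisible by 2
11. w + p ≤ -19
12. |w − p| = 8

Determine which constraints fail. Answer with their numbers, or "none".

1. w + q = -15 + (-9) = -24; -24 < -23 — holds.
2. w = -15, t = 2; -15 ≤ 2 — holds.
3. |2 − (-9)| = 11; 11 ≤ 13 — holds.
4. p = -7, t = 2; -7 ≤ 2 — holds.
5. q × t = -9 × 2 = -18 — holds.
6. min(-9, 2) = -9, not -12 — does not hold.
7. s = -9 ≠ -7 and w = -15 ≠ -18; both disjuncts false — does not hold.
8. p = -7 ≠ -6 and s = -9 ≠ -7; both disjuncts false — does not hold.
9. w × t = -15 × 2 = -30, not -29 — does not hold.
10. 2 / 2 = 1, so 2 divides 2 — holds.
11. w + p = -15 + (-7) = -22; -22 ≤ -19 — holds.
12. |-15 − (-7)| = 8 — holds.

Constraints 6, 7, 8, 9 do not hold.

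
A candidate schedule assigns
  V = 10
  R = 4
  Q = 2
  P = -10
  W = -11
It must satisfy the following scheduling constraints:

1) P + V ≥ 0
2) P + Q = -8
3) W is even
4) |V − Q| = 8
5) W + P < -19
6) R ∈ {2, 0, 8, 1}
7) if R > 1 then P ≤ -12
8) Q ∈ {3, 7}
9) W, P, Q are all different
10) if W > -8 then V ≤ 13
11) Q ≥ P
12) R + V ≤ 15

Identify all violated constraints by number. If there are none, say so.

The assignment fails constraints 3, 6, 7, and 8.

1) P + V = -10 + 10 = 0; 0 ≥ 0 — holds.
2) P + Q = -10 + 2 = -8 — holds.
3) W = -11 is odd — fails.
4) |10 − 2| = 8 — holds.
5) W + P = -11 + (-10) = -21; -21 < -19 — holds.
6) R = 4 is not in {2, 0, 8, 1} — fails.
7) R = 4 > 1, so we need P ≤ -12; but P = -10 > -12 — fails.
8) Q = 2 is not in {3, 7} — fails.
9) values -11, -10, 2 are pairwise distinct — holds.
10) W = -11, not > -8; antecedent false, conditional vacuously true — holds.
11) Q = 2, P = -10; 2 ≥ -10 — holds.
12) R + V = 4 + 10 = 14; 14 ≤ 15 — holds.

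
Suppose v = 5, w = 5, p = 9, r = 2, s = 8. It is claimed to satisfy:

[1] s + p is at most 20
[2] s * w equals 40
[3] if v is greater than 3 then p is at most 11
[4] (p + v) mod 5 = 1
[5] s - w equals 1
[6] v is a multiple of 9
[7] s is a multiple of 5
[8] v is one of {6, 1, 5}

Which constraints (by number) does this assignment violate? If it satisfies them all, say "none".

[1] s + p = 8 + 9 = 17; 17 ≤ 20 — satisfied.
[2] s * w = 8 * 5 = 40 — satisfied.
[3] v = 5 > 3, so we need p ≤ 11; p = 9 ≤ 11 — satisfied.
[4] p + v = 14; 14 mod 5 = 4, not 1 — violated.
[5] s - w = 8 - 5 = 3, not 1 — violated.
[6] 5 = 9*0 + 5, so 9 does not divide 5 — violated.
[7] 8 = 5*1 + 3, so 5 does not divide 8 — violated.
[8] v = 5 is in {6, 1, 5} — satisfied.

The assignment fails constraints 4, 5, 6, 7.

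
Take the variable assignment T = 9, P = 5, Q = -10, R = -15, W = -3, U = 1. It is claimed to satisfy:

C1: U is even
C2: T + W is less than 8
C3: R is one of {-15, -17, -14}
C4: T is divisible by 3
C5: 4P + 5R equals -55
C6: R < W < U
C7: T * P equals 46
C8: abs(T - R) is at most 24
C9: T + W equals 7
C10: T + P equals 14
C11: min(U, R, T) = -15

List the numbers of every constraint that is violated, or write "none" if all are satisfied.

C1: U = 1 is odd  ✘
C2: T + W = 9 + (-3) = 6; 6 < 8  ✔
C3: R = -15 is in {-15, -17, -14}  ✔
C4: 9 / 3 = 3, so 3 divides 9  ✔
C5: 4P + 5R = 4(5) + 5(-15) = -55  ✔
C6: values -15 < -3 < 1  ✔
C7: T * P = 9 * 5 = 45, not 46  ✘
C8: abs(9 - (-15)) = 24; 24 ≤ 24  ✔
C9: T + W = 9 + (-3) = 6, not 7  ✘
C10: T + P = 9 + 5 = 14  ✔
C11: min(1, -15, 9) = -15  ✔

Constraints 1, 7, and 9 are violated.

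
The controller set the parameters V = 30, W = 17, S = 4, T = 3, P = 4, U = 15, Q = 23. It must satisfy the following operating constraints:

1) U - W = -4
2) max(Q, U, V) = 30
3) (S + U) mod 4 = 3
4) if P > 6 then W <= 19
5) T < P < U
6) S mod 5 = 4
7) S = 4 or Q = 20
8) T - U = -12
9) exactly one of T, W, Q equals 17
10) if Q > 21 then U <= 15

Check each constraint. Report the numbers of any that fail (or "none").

Constraint 1 is violated.

1) U - W = 15 - 17 = -2, not -4  no
2) max(23, 15, 30) = 30  yes
3) S + U = 19; 19 mod 4 = 3  yes
4) P = 4, not > 6; antecedent false, conditional vacuously true  yes
5) values 3 < 4 < 15  yes
6) 4 mod 5 = 4  yes
7) S = 4 = 4 (first disjunct)  yes
8) T - U = 3 - 15 = -12  yes
9) T=3, W=17, Q=23; 1 of them equals 17  yes
10) Q = 23 > 21, so we need U ≤ 15; U = 15 ≤ 15  yes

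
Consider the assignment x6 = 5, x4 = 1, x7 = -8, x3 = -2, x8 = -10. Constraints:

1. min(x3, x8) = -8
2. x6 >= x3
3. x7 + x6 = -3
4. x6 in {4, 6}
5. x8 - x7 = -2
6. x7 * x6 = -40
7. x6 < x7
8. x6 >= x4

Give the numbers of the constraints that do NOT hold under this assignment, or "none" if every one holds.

1. min(-2, -10) = -10, not -8  ✘
2. x6 = 5, x3 = -2; 5 ≥ -2  ✔
3. x7 + x6 = -8 + 5 = -3  ✔
4. x6 = 5 is not in {4, 6}  ✘
5. x8 - x7 = -10 - (-8) = -2  ✔
6. x7 * x6 = -8 * 5 = -40  ✔
7. x6 = 5, x7 = -8; 5 ≥ -8 (want <)  ✘
8. x6 = 5, x4 = 1; 5 ≥ 1  ✔

Violated: 1, 4, and 7.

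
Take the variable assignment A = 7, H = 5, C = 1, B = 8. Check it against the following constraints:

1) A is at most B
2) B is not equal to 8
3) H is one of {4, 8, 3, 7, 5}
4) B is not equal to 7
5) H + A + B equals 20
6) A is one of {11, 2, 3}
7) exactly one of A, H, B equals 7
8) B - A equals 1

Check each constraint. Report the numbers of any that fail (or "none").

1) A = 7, B = 8; 7 ≤ 8 — OK.
2) B = 8, but 8 is required to differ — violated.
3) H = 5 is in {4, 8, 3, 7, 5} — OK.
4) B = 8, and 8 ≠ 7 — OK.
5) H + A + B = 5 + 7 + 8 = 20 — OK.
6) A = 7 is not in {11, 2, 3} — violated.
7) A=7, H=5, B=8; 1 of them equals 7 — OK.
8) B - A = 8 - 7 = 1 — OK.

The assignment fails constraints 2, 6.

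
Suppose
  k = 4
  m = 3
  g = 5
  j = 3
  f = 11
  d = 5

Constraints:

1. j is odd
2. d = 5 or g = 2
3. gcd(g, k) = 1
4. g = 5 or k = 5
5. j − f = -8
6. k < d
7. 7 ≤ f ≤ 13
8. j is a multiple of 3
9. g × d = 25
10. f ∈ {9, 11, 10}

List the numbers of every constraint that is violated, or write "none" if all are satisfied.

1. j = 3 is odd — holds.
2. d = 5 = 5 (first disjunct) — holds.
3. gcd(5, 4) = 1 — holds.
4. g = 5 = 5 (first disjunct) — holds.
5. j − f = 3 − 11 = -8 — holds.
6. k = 4, d = 5; 4 < 5 — holds.
7. f = 11 lies in [7, 13] — holds.
8. 3 / 3 = 1, so 3 divides 3 — holds.
9. g × d = 5 × 5 = 25 — holds.
10. f = 11 is in {9, 11, 10} — holds.

The assignment satisfies every constraint.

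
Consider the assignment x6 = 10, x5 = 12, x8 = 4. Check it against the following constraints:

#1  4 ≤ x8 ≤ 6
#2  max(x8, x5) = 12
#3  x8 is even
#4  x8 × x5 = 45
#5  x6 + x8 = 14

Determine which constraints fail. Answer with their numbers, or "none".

#1 x8 = 4 lies in [4, 6] — holds.
#2 max(4, 12) = 12 — holds.
#3 x8 = 4 is even — holds.
#4 x8 × x5 = 4 × 12 = 48, not 45 — does not hold.
#5 x6 + x8 = 10 + 4 = 14 — holds.

Constraint 4 does not hold.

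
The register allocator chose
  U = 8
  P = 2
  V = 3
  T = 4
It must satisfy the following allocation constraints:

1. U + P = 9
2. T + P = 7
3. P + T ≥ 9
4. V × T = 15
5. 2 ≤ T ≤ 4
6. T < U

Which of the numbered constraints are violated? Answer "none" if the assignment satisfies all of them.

Constraints 1, 2, 3, and 4 do not hold.

1. U + P = 8 + 2 = 10, not 9  false
2. T + P = 4 + 2 = 6, not 7  false
3. P + T = 2 + 4 = 6; 6 < 9, bound 9 not met  false
4. V × T = 3 × 4 = 12, not 15  false
5. T = 4 lies in [2, 4]  true
6. T = 4, U = 8; 4 < 8  true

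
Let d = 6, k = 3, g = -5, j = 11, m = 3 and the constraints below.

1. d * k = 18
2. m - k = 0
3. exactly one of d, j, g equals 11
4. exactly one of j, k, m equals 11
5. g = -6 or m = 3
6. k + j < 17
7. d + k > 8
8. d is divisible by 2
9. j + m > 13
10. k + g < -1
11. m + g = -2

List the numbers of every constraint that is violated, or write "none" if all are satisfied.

1. d * k = 6 * 3 = 18  yes
2. m - k = 3 - 3 = 0  yes
3. d=6, j=11, g=-5; 1 of them equals 11  yes
4. j=11, k=3, m=3; 1 of them equals 11  yes
5. g = -5 ≠ -6, but m = 3 = 3 (second disjunct)  yes
6. k + j = 3 + 11 = 14; 14 < 17  yes
7. d + k = 6 + 3 = 9; 9 > 8  yes
8. 6 / 2 = 3, so 2 divides 6  yes
9. j + m = 11 + 3 = 14; 14 > 13  yes
10. k + g = 3 + (-5) = -2; -2 < -1  yes
11. m + g = 3 + (-5) = -2  yes

No violations.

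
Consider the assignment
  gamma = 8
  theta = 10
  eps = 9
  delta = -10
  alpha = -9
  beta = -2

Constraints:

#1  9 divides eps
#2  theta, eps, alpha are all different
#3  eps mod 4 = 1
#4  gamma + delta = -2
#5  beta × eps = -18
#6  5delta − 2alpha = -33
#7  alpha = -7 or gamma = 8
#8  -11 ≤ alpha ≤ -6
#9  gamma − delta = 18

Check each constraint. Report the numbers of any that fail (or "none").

#1 9 / 9 = 1, so 9 divides 9 — holds.
#2 values 10, 9, -9 are pairwise distinct — holds.
#3 9 mod 4 = 1 — holds.
#4 gamma + delta = 8 + (-10) = -2 — holds.
#5 beta × eps = -2 × 9 = -18 — holds.
#6 5delta − 2alpha = 5(-10) − 2(-9) = -32, not -33 — does not hold.
#7 alpha = -9 ≠ -7, but gamma = 8 = 8 (second disjunct) — holds.
#8 alpha = -9 lies in [-11, -6] — holds.
#9 gamma − delta = 8 − (-10) = 18 — holds.

Constraint 6 is violated.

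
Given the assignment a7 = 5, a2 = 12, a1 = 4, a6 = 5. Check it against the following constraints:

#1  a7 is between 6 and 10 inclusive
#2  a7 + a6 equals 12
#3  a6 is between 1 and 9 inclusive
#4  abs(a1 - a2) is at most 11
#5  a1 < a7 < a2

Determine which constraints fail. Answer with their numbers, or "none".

#1 a7 = 5 is outside [6, 10]  fails
#2 a7 + a6 = 5 + 5 = 10, not 12  fails
#3 a6 = 5 lies in [1, 9]  holds
#4 abs(4 - 12) = 8; 8 ≤ 11  holds
#5 values 4 < 5 < 12  holds

No — constraints 1, 2 are not satisfied.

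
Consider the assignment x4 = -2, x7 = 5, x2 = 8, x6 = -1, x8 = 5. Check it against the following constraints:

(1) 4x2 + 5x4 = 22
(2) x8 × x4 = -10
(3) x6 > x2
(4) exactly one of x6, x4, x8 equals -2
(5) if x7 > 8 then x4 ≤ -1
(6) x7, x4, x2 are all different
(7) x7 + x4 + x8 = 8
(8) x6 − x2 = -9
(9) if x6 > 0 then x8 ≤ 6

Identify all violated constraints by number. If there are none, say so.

Constraint 3 does not hold.

(1) 4x2 + 5x4 = 4(8) + 5(-2) = 22  yes
(2) x8 × x4 = 5 × (-2) = -10  yes
(3) x6 = -1, x2 = 8; -1 ≤ 8 (want >)  no
(4) x6=-1, x4=-2, x8=5; 1 of them equals -2  yes
(5) x7 = 5, not > 8; antecedent false, conditional vacuously true  yes
(6) values 5, -2, 8 are pairwise distinct  yes
(7) x7 + x4 + x8 = 5 + (-2) + 5 = 8  yes
(8) x6 − x2 = -1 − 8 = -9  yes
(9) x6 = -1, not > 0; antecedent false, conditional vacuously true  yes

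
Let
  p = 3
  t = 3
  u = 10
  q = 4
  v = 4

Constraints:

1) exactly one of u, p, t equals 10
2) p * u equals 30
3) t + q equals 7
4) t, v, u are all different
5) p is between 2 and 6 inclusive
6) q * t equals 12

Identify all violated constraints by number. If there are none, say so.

1) u=10, p=3, t=3; 1 of them equals 10  ✓
2) p * u = 3 * 10 = 30  ✓
3) t + q = 3 + 4 = 7  ✓
4) values 3, 4, 10 are pairwise distinct  ✓
5) p = 3 lies in [2, 6]  ✓
6) q * t = 4 * 3 = 12  ✓

No violations.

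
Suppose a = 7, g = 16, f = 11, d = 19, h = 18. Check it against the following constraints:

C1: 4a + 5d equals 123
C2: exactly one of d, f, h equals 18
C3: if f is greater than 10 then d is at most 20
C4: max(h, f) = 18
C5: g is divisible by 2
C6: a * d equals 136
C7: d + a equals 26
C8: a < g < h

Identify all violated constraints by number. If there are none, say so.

C1: 4a + 5d = 4(7) + 5(19) = 123 — holds.
C2: d=19, f=11, h=18; 1 of them equals 18 — holds.
C3: f = 11 > 10, so we need d ≤ 20; d = 19 ≤ 20 — holds.
C4: max(18, 11) = 18 — holds.
C5: 16 / 2 = 8, so 2 divides 16 — holds.
C6: a * d = 7 * 19 = 133, not 136 — does not hold.
C7: d + a = 19 + 7 = 26 — holds.
C8: values 7 < 16 < 18 — holds.

The assignment fails constraint 6.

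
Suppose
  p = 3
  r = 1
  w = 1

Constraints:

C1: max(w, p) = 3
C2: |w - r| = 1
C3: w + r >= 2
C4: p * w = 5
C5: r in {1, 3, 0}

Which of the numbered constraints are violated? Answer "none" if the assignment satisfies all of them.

C1: max(1, 3) = 3 — satisfied.
C2: |1 - 1| = 0, not 1 — violated.
C3: w + r = 1 + 1 = 2; 2 ≥ 2 — satisfied.
C4: p * w = 3 * 1 = 3, not 5 — violated.
C5: r = 1 is in {1, 3, 0} — satisfied.

The assignment fails constraints 2, 4.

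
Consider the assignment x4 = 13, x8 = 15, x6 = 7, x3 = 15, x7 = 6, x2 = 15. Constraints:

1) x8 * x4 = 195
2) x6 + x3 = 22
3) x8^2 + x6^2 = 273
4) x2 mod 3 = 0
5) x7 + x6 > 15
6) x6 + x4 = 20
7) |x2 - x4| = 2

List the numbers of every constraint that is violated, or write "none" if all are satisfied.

1) x8 * x4 = 15 * 13 = 195  ✓
2) x6 + x3 = 7 + 15 = 22  ✓
3) x8^2 + x6^2 = 15^2 + 7^2 = 225 + 49 = 274, not 273  ✗
4) 15 mod 3 = 0  ✓
5) x7 + x6 = 6 + 7 = 13; 13 ≤ 15, bound 15 not met  ✗
6) x6 + x4 = 7 + 13 = 20  ✓
7) |15 - 13| = 2  ✓

Constraints 3 and 5 do not hold.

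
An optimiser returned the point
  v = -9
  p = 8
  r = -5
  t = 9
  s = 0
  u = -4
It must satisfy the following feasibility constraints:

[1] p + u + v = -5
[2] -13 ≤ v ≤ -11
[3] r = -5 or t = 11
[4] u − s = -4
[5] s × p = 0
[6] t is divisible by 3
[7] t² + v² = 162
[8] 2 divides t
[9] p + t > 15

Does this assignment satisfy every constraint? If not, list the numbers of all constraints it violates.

[1] p + u + v = 8 + (-4) + (-9) = -5 — OK.
[2] v = -9 is outside [-13, -11] — violated.
[3] r = -5 = -5 (first disjunct) — OK.
[4] u − s = -4 − 0 = -4 — OK.
[5] s × p = 0 × 8 = 0 — OK.
[6] 9 / 3 = 3, so 3 divides 9 — OK.
[7] t² + v² = 9² + (-9)² = 81 + 81 = 162 — OK.
[8] 9 = 2×4 + 1, so 2 does not divide 9 — violated.
[9] p + t = 8 + 9 = 17; 17 > 15 — OK.

Constraints 2, 8 are violated.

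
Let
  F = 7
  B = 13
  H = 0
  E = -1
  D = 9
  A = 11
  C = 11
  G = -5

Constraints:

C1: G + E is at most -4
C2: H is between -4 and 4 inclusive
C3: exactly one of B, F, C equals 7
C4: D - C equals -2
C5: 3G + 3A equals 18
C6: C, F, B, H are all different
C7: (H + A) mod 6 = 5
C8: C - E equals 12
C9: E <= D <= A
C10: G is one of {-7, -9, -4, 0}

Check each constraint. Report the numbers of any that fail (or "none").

C1: G + E = -5 + (-1) = -6; -6 ≤ -4  OK
C2: H = 0 lies in [-4, 4]  OK
C3: B=13, F=7, C=11; 1 of them equals 7  OK
C4: D - C = 9 - 11 = -2  OK
C5: 3G + 3A = 3(-5) + 3(11) = 18  OK
C6: values 11, 7, 13, 0 are pairwise distinct  OK
C7: H + A = 11; 11 mod 6 = 5  OK
C8: C - E = 11 - (-1) = 12  OK
C9: values -1 <= 9 <= 11  OK
C10: G = -5 is not in {-7, -9, -4, 0}  FAIL

Violated: 10.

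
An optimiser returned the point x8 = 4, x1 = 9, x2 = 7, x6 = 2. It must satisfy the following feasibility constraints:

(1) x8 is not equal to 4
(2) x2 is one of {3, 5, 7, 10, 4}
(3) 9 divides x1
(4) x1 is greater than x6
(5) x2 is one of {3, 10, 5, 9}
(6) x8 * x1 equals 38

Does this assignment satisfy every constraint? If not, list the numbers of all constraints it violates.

(1) x8 = 4, but 4 is required to differ — violated.
(2) x2 = 7 is in {3, 5, 7, 10, 4} — satisfied.
(3) 9 / 9 = 1, so 9 divides 9 — satisfied.
(4) x1 = 9, x6 = 2; 9 > 2 — satisfied.
(5) x2 = 7 is not in {3, 10, 5, 9} — violated.
(6) x8 * x1 = 4 * 9 = 36, not 38 — violated.

Violated: 1, 5, 6.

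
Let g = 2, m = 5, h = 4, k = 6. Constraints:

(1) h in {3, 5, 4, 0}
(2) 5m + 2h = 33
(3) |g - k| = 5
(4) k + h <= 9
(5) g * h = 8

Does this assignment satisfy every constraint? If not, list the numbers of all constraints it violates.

(1) h = 4 is in {3, 5, 4, 0}  OK
(2) 5m + 2h = 5(5) + 2(4) = 33  OK
(3) |2 - 6| = 4, not 5  FAIL
(4) k + h = 6 + 4 = 10; 10 > 9, bound 9 not met  FAIL
(5) g * h = 2 * 4 = 8  OK

The assignment fails constraints 3 and 4.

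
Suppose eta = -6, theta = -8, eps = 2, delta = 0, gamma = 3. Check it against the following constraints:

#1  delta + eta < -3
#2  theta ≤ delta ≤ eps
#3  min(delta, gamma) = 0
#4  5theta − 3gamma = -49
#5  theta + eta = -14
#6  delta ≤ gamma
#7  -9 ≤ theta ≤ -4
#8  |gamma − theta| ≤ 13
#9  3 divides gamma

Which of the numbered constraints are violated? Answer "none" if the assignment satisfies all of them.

None — every constraint holds.

#1 delta + eta = 0 + (-6) = -6; -6 < -3  ✔
#2 values -8 ≤ 0 ≤ 2  ✔
#3 min(0, 3) = 0  ✔
#4 5theta − 3gamma = 5(-8) − 3(3) = -49  ✔
#5 theta + eta = -8 + (-6) = -14  ✔
#6 delta = 0, gamma = 3; 0 ≤ 3  ✔
#7 theta = -8 lies in [-9, -4]  ✔
#8 |3 − (-8)| = 11; 11 ≤ 13  ✔
#9 3 / 3 = 1, so 3 divides 3  ✔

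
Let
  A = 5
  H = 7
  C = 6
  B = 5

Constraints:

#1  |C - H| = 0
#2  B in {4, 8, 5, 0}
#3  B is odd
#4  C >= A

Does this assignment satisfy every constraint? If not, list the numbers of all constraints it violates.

#1 |6 - 7| = 1, not 0  fails
#2 B = 5 is in {4, 8, 5, 0}  holds
#3 B = 5 is odd  holds
#4 C = 6, A = 5; 6 ≥ 5  holds

No — constraint 1 is not satisfied.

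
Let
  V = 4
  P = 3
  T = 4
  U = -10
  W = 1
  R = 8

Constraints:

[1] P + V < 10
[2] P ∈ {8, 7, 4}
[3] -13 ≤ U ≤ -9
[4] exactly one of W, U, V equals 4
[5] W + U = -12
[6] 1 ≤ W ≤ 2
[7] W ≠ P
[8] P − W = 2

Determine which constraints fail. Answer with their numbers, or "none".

Constraints 2 and 5 are violated.

[1] P + V = 3 + 4 = 7; 7 < 10 — OK.
[2] P = 3 is not in {8, 7, 4} — violated.
[3] U = -10 lies in [-13, -9] — OK.
[4] W=1, U=-10, V=4; 1 of them equals 4 — OK.
[5] W + U = 1 + (-10) = -9, not -12 — violated.
[6] W = 1 lies in [1, 2] — OK.
[7] W = 1, P = 3; distinct — OK.
[8] P − W = 3 − 1 = 2 — OK.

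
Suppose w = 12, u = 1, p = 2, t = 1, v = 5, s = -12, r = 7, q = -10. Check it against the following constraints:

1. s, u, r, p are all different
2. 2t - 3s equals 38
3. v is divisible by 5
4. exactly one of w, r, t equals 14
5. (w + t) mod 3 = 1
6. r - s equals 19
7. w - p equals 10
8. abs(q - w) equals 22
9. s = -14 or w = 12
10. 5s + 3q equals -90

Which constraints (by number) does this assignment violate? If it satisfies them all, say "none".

No — constraint 4 is not satisfied.

1. values -12, 1, 7, 2 are pairwise distinct  holds
2. 2t - 3s = 2(1) - 3(-12) = 38  holds
3. 5 / 5 = 1, so 5 divides 5  holds
4. w=12, r=7, t=1; 0 of them equal 14, not exactly one  fails
5. w + t = 13; 13 mod 3 = 1  holds
6. r - s = 7 - (-12) = 19  holds
7. w - p = 12 - 2 = 10  holds
8. abs(-10 - 12) = 22  holds
9. s = -12 ≠ -14, but w = 12 = 12 (second disjunct)  holds
10. 5s + 3q = 5(-12) + 3(-10) = -90  holds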